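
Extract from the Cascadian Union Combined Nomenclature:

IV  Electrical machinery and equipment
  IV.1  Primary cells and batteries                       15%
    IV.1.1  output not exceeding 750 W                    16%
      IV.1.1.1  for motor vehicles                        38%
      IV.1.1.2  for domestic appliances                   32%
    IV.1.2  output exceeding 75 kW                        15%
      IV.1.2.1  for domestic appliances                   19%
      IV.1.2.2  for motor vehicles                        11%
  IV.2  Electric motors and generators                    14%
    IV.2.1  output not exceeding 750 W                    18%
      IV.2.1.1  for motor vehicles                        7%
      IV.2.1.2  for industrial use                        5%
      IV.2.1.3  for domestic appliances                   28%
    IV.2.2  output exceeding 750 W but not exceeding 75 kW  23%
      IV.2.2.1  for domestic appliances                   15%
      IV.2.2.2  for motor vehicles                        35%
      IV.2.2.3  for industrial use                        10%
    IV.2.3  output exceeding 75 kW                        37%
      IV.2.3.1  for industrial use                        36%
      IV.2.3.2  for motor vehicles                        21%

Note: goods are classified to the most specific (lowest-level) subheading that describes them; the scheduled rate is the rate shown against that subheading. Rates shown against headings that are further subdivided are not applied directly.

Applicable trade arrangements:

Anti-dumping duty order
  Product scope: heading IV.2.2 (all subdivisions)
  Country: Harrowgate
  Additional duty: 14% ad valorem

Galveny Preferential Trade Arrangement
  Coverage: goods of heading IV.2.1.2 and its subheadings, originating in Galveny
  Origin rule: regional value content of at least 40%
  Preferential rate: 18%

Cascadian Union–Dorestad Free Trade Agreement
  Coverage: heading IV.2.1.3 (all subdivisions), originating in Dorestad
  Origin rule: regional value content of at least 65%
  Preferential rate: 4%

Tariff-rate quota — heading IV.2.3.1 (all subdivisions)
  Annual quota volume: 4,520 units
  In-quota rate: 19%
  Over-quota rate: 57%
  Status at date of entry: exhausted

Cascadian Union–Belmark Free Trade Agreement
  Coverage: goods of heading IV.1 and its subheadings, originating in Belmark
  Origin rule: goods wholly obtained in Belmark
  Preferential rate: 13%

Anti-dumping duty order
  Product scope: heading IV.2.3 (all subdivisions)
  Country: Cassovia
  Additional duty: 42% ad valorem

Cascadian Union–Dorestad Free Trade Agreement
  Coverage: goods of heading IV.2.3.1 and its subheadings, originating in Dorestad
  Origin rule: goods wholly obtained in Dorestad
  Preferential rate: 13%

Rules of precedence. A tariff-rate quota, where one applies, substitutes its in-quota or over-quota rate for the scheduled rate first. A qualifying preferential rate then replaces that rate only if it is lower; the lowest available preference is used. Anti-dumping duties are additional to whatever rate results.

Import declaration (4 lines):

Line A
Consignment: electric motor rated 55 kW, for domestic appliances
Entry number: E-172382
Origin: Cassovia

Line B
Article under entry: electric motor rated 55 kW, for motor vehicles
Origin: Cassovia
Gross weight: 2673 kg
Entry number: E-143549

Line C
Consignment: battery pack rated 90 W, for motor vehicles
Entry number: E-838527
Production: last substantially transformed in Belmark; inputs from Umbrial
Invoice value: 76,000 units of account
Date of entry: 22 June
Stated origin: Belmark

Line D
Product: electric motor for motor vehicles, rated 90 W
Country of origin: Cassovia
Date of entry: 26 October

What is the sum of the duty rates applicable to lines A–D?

Line A: electric motor → IV.2; rated 55 kW → IV.2.2; for domestic appliances → IV.2.2.1. Scheduled 15%. No special measure applies. → 15%.
Line B: electric motor → IV.2; rated 55 kW → IV.2.2; for motor vehicles → IV.2.2.2. Scheduled 35%. No special measure applies. → 35%.
Line C: battery pack → IV.1; rated 90 W → IV.1.1; for motor vehicles → IV.1.1.1. Scheduled 38%. Belmark agreement on IV.1: not wholly obtained. → 38%.
Line D: electric motor → IV.2; rated 90 W → IV.2.1; for motor vehicles → IV.2.1.1. Scheduled 7%. No special measure applies. → 7%.
Sum: 15% + 35% + 38% + 7% = 95%.

95%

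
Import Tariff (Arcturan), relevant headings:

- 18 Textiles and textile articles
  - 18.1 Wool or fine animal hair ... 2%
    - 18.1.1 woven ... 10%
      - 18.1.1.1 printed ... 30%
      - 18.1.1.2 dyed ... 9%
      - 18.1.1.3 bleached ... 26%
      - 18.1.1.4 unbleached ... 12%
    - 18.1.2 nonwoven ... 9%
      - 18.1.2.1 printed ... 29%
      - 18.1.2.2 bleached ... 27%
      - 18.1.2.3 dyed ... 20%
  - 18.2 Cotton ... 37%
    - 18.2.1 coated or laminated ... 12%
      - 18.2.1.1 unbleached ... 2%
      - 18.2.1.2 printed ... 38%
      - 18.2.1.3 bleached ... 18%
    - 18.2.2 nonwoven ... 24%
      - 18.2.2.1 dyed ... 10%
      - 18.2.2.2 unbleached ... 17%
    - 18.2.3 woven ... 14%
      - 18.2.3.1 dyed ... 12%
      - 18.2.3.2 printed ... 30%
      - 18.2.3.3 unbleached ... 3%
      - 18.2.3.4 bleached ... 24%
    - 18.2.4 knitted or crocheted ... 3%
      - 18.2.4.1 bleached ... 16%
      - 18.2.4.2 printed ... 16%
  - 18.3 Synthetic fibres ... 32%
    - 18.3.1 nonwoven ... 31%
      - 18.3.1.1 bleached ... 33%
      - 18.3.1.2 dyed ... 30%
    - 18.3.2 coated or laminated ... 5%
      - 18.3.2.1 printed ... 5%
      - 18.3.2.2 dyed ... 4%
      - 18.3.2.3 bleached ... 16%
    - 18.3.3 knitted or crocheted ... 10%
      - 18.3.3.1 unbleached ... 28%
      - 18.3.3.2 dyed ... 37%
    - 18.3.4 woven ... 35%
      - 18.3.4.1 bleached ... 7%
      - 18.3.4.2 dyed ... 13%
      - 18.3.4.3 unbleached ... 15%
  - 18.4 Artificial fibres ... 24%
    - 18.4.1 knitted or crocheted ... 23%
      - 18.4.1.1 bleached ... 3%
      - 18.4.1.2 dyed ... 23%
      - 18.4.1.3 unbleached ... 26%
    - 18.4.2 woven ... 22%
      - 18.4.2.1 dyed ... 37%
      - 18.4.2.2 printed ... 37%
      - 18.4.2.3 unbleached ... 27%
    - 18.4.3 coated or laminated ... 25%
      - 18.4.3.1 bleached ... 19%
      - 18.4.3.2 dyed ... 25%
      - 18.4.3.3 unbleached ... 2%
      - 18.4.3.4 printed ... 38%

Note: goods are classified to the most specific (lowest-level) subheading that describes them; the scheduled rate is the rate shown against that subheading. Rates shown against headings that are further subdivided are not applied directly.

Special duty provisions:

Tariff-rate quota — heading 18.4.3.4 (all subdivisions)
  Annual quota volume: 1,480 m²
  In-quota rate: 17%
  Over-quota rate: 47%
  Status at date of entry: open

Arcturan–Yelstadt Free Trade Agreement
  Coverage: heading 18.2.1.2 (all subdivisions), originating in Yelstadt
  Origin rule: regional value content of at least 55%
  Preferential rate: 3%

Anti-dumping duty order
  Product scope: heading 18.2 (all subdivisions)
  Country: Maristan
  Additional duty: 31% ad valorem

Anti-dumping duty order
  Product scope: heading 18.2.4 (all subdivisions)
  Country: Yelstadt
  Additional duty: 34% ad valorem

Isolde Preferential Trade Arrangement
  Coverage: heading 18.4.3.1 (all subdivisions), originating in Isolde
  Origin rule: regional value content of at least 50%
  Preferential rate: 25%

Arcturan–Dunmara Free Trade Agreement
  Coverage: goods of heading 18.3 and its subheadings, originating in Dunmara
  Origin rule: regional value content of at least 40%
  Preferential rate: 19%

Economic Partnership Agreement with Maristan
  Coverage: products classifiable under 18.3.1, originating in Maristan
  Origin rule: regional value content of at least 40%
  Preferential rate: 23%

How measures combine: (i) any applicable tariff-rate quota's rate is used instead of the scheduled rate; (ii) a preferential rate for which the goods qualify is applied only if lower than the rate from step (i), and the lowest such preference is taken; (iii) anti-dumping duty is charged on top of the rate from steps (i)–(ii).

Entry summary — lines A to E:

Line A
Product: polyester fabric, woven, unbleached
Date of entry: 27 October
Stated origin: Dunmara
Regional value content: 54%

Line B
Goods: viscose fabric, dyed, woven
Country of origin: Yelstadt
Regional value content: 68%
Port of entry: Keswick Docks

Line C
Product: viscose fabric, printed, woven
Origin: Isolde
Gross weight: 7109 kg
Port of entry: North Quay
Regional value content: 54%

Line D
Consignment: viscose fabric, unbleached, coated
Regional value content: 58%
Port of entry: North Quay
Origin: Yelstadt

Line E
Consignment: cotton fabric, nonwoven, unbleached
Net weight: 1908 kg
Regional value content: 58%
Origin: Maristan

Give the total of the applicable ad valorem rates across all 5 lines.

Line A: polyester → 18.3; woven → 18.3.4; unbleached → 18.3.4.3. Scheduled 15%. Dunmara agreement on 18.3: RVC ≥ 40% → 19% available; preference 19% not lower than 15% → no reduction. → 15%.
Line B: viscose → 18.4; woven → 18.4.2; dyed → 18.4.2.1. Scheduled 37%. Yelstadt agreement on 18.2.1.2: 18.4.2.1 not covered. → 37%.
Line C: viscose → 18.4; woven → 18.4.2; printed → 18.4.2.2. Scheduled 37%. Isolde agreement on 18.4.3.1: 18.4.2.2 not covered. → 37%.
Line D: viscose → 18.4; coated → 18.4.3; unbleached → 18.4.3.3. Scheduled 2%. Yelstadt agreement on 18.2.1.2: 18.4.3.3 not covered. → 2%.
Line E: cotton → 18.2; nonwoven → 18.2.2; unbleached → 18.2.2.2. Scheduled 17%. Maristan agreement on 18.3.1: 18.2.2.2 not covered; anti-dumping (Maristan, 18.2): +31%; total 17% + 31% = 48%. → 48%.
Sum: 15% + 37% + 37% + 2% + 48% = 139%.

139%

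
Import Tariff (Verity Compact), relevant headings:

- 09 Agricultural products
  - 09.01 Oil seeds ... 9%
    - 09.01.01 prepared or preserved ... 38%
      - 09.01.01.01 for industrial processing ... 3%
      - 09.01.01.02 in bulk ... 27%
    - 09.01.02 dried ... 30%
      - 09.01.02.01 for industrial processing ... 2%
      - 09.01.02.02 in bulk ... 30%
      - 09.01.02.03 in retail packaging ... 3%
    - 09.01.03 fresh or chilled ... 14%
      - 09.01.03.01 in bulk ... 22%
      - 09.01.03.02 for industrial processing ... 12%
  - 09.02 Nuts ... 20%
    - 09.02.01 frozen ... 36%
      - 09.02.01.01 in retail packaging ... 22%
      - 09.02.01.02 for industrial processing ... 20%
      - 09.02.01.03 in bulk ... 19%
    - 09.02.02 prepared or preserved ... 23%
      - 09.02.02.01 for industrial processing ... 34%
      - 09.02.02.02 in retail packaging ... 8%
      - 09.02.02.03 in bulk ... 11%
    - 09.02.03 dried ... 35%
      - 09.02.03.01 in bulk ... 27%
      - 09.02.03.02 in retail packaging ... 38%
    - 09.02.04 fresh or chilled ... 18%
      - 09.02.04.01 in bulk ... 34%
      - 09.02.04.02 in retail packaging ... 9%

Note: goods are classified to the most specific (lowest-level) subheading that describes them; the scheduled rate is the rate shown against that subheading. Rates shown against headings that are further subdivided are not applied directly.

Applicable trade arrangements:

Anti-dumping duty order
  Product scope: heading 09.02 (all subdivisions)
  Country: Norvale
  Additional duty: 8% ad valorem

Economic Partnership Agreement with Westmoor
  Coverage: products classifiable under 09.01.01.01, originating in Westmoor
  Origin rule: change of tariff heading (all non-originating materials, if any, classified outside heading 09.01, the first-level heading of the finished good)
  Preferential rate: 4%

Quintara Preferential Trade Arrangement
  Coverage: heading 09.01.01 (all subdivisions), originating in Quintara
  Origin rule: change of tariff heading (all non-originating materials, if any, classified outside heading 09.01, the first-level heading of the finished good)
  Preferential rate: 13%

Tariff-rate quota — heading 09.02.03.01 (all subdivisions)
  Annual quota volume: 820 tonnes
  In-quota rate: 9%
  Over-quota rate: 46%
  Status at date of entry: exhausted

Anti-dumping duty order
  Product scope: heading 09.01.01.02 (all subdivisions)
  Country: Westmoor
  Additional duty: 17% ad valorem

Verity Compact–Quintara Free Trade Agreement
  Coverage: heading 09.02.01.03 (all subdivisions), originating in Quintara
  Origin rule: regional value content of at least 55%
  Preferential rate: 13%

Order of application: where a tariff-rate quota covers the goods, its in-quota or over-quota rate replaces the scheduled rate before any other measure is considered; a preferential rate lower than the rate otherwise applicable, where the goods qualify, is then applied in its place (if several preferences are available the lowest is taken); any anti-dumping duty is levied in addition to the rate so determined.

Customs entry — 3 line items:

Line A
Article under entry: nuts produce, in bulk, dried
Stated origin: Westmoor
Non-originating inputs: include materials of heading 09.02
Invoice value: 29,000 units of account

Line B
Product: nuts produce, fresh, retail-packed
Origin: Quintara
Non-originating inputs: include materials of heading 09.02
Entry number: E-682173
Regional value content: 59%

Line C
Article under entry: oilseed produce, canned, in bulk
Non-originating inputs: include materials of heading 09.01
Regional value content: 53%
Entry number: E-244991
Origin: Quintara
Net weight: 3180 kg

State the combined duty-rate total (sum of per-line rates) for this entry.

82%

Line A: nuts → 09.02; dried → 09.02.03; in bulk → 09.02.03.01. Scheduled 27%. quota on 09.02.03.01 exhausted → over-quota 46%; Westmoor agreement on 09.01.01.01: 09.02.03.01 not covered. → 46%.
Line B: nuts → 09.02; fresh → 09.02.04; retail-packed → 09.02.04.02. Scheduled 9%. Quintara agreement on 09.01.01: 09.02.04.02 not covered; Quintara agreement on 09.02.01.03: 09.02.04.02 not covered. → 9%.
Line C: oilseed → 09.01; canned → 09.01.01; in bulk → 09.01.01.02. Scheduled 27%. Quintara agreement on 09.01.01: CTH not met; Quintara agreement on 09.02.01.03: 09.01.01.02 not covered. → 27%.
Sum: 46% + 9% + 27% = 82%.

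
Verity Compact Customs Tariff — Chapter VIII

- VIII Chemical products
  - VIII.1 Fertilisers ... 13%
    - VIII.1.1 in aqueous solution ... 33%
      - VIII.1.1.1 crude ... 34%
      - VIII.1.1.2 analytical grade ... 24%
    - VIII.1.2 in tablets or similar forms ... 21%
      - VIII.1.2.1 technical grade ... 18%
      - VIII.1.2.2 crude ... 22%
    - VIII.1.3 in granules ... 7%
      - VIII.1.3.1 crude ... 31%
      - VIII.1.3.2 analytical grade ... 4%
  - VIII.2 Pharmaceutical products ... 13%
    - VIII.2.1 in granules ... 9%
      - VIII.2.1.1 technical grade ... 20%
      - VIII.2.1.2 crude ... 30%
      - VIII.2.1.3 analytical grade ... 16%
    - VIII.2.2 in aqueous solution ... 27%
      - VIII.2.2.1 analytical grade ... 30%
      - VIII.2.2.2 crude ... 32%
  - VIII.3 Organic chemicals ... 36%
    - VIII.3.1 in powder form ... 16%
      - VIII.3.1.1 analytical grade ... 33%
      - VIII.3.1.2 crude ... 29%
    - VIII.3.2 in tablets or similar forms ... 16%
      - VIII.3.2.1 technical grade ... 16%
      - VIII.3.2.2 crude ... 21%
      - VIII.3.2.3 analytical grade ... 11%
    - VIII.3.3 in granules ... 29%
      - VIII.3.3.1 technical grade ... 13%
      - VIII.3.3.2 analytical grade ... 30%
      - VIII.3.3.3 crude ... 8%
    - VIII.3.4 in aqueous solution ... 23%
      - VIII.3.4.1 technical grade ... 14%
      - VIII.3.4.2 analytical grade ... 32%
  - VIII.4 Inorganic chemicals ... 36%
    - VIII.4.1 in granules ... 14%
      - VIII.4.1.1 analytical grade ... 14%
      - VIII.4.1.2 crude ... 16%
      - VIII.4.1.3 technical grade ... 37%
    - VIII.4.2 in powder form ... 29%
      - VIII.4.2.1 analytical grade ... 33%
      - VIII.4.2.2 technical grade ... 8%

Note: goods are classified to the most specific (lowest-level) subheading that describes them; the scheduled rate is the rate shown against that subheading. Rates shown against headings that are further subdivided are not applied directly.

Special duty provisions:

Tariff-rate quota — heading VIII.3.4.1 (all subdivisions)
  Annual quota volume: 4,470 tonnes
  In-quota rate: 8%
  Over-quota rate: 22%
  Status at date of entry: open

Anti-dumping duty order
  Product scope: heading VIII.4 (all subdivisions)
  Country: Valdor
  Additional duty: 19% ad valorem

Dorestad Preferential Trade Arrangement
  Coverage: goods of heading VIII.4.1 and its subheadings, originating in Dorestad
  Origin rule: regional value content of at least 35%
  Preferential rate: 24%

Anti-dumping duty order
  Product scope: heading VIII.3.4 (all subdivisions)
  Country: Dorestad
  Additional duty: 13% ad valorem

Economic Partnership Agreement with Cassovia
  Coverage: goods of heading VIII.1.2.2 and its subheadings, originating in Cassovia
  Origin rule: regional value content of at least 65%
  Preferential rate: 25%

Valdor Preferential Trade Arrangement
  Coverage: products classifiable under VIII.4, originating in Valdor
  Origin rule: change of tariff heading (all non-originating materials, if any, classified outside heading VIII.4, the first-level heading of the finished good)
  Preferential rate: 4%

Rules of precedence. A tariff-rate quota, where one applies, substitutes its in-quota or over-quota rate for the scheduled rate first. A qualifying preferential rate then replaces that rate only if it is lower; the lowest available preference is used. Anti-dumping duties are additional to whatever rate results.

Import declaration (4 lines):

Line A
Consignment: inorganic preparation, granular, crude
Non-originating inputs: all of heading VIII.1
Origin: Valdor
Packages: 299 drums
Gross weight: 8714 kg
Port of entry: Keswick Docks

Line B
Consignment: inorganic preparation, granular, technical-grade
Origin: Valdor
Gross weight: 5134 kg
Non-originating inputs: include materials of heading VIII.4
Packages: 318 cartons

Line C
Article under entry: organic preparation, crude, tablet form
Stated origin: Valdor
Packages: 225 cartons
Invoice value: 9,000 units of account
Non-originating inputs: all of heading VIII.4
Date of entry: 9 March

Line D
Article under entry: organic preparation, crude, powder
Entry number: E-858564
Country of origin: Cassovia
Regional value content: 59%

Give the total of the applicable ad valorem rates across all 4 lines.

129%

Line A: inorganic → VIII.4; granular → VIII.4.1; crude → VIII.4.1.2. Scheduled 16%. Valdor agreement on VIII.4: CTH met → 4% available; preferential 4%; anti-dumping (Valdor, VIII.4): +19%; total 4% + 19% = 23%. → 23%.
Line B: inorganic → VIII.4; granular → VIII.4.1; technical-grade → VIII.4.1.3. Scheduled 37%. Valdor agreement on VIII.4: CTH not met; anti-dumping (Valdor, VIII.4): +19%; total 37% + 19% = 56%. → 56%.
Line C: organic → VIII.3; tablet form → VIII.3.2; crude → VIII.3.2.2. Scheduled 21%. Valdor agreement on VIII.4: VIII.3.2.2 not covered. → 21%.
Line D: organic → VIII.3; powder → VIII.3.1; crude → VIII.3.1.2. Scheduled 29%. Cassovia agreement on VIII.1.2.2: VIII.3.1.2 not covered. → 29%.
Sum: 23% + 56% + 21% + 29% = 129%.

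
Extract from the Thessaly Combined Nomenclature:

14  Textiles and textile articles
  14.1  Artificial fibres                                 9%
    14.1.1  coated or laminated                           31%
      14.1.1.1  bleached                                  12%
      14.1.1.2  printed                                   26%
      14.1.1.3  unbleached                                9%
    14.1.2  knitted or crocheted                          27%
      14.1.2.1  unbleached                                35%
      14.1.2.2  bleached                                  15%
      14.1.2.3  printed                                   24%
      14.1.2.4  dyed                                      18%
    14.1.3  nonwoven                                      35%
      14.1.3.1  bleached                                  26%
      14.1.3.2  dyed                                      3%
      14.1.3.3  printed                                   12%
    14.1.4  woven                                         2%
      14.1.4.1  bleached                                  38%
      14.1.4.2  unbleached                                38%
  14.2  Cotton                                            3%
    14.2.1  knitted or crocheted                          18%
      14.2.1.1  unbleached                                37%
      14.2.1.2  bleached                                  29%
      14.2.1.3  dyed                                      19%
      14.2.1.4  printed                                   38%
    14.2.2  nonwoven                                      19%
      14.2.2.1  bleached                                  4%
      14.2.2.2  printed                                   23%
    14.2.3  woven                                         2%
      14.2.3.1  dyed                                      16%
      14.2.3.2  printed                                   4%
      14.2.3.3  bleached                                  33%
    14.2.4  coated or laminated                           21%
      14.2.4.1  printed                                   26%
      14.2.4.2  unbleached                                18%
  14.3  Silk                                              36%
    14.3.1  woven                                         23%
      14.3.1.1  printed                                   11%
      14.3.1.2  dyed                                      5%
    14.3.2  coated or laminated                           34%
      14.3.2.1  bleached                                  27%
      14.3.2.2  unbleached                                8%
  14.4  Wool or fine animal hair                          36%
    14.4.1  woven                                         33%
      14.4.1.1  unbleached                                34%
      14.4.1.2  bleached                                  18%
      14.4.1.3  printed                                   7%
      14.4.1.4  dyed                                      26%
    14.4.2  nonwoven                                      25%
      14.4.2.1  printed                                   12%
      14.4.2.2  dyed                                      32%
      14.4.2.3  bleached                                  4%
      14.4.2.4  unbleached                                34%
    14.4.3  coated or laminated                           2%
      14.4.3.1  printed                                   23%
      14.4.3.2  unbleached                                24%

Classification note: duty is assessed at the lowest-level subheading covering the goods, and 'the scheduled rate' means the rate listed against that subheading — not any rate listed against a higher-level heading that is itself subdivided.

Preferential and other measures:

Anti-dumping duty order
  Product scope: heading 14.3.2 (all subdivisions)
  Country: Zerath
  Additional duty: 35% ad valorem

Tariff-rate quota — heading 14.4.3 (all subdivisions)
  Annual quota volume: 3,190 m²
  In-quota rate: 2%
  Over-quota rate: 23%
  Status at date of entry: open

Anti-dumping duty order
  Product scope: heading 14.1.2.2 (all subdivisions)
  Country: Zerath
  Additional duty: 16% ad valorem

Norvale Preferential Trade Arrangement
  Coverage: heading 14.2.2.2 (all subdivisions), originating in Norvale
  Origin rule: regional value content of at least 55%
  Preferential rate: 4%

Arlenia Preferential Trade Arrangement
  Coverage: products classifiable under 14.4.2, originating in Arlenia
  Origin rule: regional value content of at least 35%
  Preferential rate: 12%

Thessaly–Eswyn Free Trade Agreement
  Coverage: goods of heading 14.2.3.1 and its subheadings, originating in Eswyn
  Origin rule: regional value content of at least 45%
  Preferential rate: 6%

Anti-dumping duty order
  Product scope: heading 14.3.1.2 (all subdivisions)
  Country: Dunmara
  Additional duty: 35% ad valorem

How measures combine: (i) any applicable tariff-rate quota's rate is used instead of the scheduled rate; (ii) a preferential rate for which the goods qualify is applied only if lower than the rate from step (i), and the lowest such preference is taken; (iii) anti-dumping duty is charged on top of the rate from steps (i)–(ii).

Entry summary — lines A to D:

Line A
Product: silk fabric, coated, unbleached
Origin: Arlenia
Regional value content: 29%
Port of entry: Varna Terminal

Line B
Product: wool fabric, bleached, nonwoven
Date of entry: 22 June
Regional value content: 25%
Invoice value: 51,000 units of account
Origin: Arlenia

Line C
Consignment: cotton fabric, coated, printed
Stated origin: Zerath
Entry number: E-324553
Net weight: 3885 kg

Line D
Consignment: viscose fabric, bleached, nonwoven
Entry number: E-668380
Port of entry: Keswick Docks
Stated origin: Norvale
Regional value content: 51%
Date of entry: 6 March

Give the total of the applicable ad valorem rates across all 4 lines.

64%

Line A: silk → 14.3; coated → 14.3.2; unbleached → 14.3.2.2. Scheduled 8%. Arlenia agreement on 14.4.2: 14.3.2.2 not covered. → 8%.
Line B: wool → 14.4; nonwoven → 14.4.2; bleached → 14.4.2.3. Scheduled 4%. Arlenia agreement on 14.4.2: RVC < 35%. → 4%.
Line C: cotton → 14.2; coated → 14.2.4; printed → 14.2.4.1. Scheduled 26%. No special measure applies. → 26%.
Line D: viscose → 14.1; nonwoven → 14.1.3; bleached → 14.1.3.1. Scheduled 26%. Norvale agreement on 14.2.2.2: 14.1.3.1 not covered. → 26%.
Sum: 8% + 4% + 26% + 26% = 64%.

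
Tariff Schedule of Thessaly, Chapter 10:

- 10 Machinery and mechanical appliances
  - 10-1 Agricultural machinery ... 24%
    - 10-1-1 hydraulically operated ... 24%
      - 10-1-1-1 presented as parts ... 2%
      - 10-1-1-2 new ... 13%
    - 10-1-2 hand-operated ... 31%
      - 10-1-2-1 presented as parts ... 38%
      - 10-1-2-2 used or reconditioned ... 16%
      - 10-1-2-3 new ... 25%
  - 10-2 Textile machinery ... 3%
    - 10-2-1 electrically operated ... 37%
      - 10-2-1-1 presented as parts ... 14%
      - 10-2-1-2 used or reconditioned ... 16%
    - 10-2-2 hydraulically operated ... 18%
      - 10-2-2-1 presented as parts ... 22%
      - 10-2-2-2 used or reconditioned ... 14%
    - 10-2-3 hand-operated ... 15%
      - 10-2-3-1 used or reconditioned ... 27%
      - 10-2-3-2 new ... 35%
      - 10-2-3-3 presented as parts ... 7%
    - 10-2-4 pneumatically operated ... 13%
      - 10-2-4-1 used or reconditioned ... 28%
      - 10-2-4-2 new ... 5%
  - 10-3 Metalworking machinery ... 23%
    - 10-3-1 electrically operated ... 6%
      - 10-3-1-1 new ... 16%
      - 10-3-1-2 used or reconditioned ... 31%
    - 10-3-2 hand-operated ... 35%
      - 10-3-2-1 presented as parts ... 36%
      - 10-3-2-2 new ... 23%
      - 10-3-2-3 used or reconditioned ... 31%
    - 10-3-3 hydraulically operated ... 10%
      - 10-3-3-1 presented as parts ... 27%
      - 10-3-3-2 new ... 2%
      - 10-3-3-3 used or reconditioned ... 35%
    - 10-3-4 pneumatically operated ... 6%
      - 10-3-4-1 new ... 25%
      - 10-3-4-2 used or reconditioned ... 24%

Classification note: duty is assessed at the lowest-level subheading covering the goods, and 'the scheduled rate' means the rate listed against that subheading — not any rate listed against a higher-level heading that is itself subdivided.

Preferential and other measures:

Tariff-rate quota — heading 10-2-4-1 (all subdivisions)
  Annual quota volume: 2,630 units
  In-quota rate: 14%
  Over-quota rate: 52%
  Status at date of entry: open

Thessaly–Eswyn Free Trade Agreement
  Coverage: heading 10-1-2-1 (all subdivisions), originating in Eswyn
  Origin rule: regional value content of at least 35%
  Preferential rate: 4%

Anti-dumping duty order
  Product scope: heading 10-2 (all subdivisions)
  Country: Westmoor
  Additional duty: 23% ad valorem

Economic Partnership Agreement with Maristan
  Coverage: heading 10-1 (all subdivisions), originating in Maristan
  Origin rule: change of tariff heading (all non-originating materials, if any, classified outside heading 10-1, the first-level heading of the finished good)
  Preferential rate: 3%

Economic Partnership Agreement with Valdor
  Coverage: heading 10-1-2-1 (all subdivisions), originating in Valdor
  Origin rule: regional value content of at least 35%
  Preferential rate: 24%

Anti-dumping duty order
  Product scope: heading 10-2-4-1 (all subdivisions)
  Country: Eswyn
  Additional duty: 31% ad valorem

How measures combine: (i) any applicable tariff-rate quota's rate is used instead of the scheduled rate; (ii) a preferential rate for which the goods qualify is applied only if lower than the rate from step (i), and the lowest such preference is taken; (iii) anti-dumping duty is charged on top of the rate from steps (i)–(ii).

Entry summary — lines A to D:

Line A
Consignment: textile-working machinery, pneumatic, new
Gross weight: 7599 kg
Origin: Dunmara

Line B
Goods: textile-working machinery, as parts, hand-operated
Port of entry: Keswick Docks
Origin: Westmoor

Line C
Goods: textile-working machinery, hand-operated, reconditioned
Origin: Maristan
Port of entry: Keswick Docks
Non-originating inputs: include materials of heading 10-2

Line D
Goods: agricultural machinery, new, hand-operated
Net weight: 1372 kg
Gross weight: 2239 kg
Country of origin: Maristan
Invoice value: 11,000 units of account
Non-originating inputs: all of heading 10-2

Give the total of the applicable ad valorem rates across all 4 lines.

65%

Line A: textile-working → 10-2; pneumatic → 10-2-4; new → 10-2-4-2. Scheduled 5%. No special measure applies. → 5%.
Line B: textile-working → 10-2; hand-operated → 10-2-3; as parts → 10-2-3-3. Scheduled 7%. anti-dumping (Westmoor, 10-2): +23%; total 7% + 23% = 30%. → 30%.
Line C: textile-working → 10-2; hand-operated → 10-2-3; reconditioned → 10-2-3-1. Scheduled 27%. Maristan agreement on 10-1: 10-2-3-1 not covered. → 27%.
Line D: agricultural → 10-1; hand-operated → 10-1-2; new → 10-1-2-3. Scheduled 25%. Maristan agreement on 10-1: CTH met → 3% available; preferential 3%. → 3%.
Sum: 5% + 30% + 27% + 3% = 65%.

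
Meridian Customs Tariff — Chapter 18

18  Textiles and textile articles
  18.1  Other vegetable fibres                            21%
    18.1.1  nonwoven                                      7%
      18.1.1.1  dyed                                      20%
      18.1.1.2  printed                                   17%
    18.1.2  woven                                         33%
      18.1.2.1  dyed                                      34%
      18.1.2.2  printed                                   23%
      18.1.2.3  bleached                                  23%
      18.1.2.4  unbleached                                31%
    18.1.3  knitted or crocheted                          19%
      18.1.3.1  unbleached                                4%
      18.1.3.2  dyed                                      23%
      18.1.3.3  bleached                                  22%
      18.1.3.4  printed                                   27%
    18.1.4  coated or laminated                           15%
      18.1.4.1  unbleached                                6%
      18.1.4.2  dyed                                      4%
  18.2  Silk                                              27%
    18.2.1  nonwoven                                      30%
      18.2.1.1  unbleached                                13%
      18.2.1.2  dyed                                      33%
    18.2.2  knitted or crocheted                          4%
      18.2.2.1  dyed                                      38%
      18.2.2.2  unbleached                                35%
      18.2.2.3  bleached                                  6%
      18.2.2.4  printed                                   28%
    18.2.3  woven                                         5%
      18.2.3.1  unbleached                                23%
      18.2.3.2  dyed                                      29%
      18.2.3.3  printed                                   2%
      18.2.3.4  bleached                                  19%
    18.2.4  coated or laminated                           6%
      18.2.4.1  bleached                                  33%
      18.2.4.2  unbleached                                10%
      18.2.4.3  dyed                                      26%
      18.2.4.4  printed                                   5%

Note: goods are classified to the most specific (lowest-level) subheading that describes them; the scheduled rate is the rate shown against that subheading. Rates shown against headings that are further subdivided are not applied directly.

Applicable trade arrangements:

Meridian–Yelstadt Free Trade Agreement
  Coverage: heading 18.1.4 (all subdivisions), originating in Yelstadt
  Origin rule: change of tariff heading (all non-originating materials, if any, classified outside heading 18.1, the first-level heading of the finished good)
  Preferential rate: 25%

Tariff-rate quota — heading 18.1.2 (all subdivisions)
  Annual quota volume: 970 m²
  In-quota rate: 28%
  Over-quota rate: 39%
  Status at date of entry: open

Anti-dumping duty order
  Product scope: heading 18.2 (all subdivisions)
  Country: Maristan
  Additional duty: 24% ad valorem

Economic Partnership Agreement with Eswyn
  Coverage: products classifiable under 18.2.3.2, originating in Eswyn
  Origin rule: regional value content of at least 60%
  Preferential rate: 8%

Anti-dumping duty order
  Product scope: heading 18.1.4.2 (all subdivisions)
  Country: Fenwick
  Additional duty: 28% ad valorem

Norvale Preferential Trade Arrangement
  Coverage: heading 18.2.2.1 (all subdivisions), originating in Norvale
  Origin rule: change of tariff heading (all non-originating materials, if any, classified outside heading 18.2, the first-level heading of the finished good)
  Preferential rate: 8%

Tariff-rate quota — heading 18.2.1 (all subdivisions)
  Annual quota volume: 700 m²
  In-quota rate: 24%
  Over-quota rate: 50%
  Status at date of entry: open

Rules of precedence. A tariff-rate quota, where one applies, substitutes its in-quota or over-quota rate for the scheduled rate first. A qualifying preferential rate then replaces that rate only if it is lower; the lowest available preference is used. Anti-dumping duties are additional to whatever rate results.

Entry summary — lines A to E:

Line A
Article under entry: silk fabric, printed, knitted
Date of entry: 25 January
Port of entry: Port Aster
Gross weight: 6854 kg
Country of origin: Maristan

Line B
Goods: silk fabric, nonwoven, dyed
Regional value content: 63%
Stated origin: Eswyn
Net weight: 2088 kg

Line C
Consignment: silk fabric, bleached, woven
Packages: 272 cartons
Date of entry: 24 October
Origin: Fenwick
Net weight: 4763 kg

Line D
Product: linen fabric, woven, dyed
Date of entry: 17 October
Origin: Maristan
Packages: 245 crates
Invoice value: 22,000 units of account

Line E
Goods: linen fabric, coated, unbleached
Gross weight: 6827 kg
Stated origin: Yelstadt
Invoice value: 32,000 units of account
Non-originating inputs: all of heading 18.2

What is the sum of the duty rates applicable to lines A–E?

Line A: silk → 18.2; knitted → 18.2.2; printed → 18.2.2.4. Scheduled 28%. anti-dumping (Maristan, 18.2): +24%; total 28% + 24% = 52%. → 52%.
Line B: silk → 18.2; nonwoven → 18.2.1; dyed → 18.2.1.2. Scheduled 33%. quota on 18.2.1 open → in-quota 24%; Eswyn agreement on 18.2.3.2: 18.2.1.2 not covered. → 24%.
Line C: silk → 18.2; woven → 18.2.3; bleached → 18.2.3.4. Scheduled 19%. No special measure applies. → 19%.
Line D: linen → 18.1; woven → 18.1.2; dyed → 18.1.2.1. Scheduled 34%. quota on 18.1.2 open → in-quota 28%. → 28%.
Line E: linen → 18.1; coated → 18.1.4; unbleached → 18.1.4.1. Scheduled 6%. Yelstadt agreement on 18.1.4: CTH met → 25% available; preference 25% not lower than 6% → no reduction. → 6%.
Sum: 52% + 24% + 19% + 28% + 6% = 129%.

129%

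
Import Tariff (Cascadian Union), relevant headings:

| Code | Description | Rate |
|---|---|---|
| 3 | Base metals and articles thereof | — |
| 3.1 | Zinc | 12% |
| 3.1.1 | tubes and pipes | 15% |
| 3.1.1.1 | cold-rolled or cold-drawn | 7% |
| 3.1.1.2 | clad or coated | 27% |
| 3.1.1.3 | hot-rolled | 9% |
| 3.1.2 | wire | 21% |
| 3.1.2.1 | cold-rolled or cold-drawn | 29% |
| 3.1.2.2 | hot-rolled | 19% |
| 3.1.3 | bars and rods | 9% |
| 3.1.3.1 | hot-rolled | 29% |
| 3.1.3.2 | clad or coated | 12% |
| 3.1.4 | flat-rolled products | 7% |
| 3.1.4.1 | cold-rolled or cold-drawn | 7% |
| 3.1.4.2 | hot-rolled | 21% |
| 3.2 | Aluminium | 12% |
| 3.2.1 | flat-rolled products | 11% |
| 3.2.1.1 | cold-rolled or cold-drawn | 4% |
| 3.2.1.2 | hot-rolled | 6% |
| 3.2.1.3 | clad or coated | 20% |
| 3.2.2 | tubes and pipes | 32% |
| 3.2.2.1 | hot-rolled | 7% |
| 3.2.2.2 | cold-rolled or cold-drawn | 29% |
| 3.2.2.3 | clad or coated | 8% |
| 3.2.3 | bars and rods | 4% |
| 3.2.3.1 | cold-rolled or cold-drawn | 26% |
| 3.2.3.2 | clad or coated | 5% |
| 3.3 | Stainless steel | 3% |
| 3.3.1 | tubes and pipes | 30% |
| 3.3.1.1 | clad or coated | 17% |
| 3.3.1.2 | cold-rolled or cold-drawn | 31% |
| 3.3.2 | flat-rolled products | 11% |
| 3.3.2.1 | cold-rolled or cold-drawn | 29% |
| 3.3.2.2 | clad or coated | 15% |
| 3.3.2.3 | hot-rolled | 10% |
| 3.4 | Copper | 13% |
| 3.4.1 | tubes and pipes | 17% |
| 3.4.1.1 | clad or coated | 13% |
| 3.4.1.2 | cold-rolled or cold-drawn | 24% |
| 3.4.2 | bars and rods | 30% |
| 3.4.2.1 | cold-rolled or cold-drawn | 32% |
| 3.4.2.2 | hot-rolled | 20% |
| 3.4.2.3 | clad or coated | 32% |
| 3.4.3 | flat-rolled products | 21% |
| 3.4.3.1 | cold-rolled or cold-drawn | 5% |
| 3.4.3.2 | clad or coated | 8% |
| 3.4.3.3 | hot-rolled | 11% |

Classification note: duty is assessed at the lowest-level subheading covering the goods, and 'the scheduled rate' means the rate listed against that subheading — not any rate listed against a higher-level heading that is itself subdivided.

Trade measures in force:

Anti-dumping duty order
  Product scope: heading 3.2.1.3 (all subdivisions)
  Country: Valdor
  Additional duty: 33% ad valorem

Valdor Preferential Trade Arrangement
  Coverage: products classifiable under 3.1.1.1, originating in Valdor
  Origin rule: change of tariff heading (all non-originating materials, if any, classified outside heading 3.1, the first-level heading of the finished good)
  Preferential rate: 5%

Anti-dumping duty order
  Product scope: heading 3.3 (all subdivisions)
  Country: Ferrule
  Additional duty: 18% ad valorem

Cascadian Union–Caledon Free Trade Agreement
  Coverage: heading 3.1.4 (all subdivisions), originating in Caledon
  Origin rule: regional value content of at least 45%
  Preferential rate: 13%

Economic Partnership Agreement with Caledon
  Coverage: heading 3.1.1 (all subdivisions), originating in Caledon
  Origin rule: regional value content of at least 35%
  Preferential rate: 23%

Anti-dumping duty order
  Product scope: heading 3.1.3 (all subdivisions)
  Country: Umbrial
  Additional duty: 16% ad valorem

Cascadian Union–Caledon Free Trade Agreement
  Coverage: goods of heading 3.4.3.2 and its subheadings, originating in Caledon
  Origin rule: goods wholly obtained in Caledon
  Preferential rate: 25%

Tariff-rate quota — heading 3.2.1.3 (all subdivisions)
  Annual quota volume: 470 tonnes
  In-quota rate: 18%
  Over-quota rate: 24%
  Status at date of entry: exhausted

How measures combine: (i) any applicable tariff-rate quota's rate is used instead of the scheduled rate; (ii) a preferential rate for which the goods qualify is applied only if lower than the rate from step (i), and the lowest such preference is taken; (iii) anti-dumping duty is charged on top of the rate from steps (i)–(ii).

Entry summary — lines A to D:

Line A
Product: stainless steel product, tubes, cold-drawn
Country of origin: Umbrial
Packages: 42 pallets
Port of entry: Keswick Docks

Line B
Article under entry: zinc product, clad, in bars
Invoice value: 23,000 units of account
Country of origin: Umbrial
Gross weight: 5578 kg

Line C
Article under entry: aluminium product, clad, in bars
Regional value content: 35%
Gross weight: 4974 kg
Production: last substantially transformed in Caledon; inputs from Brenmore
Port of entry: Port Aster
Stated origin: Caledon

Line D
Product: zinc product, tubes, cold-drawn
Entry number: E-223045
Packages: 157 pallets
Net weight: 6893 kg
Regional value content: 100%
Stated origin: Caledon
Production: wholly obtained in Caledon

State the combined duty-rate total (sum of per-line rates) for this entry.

71%

Line A: stainless steel → 3.3; tubes → 3.3.1; cold-drawn → 3.3.1.2. Scheduled 31%. No special measure applies. → 31%.
Line B: zinc → 3.1; in bars → 3.1.3; clad → 3.1.3.2. Scheduled 12%. anti-dumping (Umbrial, 3.1.3): +16%; total 12% + 16% = 28%. → 28%.
Line C: aluminium → 3.2; in bars → 3.2.3; clad → 3.2.3.2. Scheduled 5%. Caledon agreement on 3.1.4: 3.2.3.2 not covered; Caledon agreement on 3.1.1: 3.2.3.2 not covered; Caledon agreement on 3.4.3.2: 3.2.3.2 not covered. → 5%.
Line D: zinc → 3.1; tubes → 3.1.1; cold-drawn → 3.1.1.1. Scheduled 7%. Caledon agreement on 3.1.4: 3.1.1.1 not covered; Caledon agreement on 3.1.1: RVC ≥ 35% → 23% available; Caledon agreement on 3.4.3.2: 3.1.1.1 not covered; preference 23% not lower than 7% → no reduction. → 7%.
Sum: 31% + 28% + 5% + 7% = 71%.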